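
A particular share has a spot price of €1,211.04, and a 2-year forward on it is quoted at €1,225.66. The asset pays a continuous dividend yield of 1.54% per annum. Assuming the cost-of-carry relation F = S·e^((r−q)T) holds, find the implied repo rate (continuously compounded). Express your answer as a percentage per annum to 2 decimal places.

2.14%

From F = S·e^((r−q)T): (r − q) = ln(F/S)/T
ln(1225.66/1211.04) = ln(1.012072) = 0.012000
(r − q) = 0.012000 / (2) = 0.006000
r = ln(F/S)/T + q = 0.006000 + 0.0154 = 0.021400
r = 2.14%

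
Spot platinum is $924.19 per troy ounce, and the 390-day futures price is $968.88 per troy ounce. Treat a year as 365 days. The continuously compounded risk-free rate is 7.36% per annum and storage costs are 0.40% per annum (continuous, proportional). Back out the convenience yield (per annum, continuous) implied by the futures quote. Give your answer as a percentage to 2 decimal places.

F = S·e^((r+u−y)T) ⇒ (r+u−y) = ln(F/S)/T
ln(968.88/924.19) = 0.047223; /T ⇒ 0.044196
y = r + u − ln(F/S)/T = 0.0736 + 0.0040 − 0.044196 = 0.033404
y = 3.34%

3.34%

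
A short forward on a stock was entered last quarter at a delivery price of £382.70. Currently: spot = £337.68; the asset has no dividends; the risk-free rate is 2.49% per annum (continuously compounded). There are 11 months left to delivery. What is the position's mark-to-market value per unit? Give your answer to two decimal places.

Current fair forward for the remaining 11 months: F = S·e^(r·T), r = 0.0249
F = 337.68 · e^(0.0249 × 11/12) = 337.68 × 1.023087 = 345.4760
Value of long forward = (F − K)·e^(−rT) = (345.4760 − 382.70) · e^(−0.0249·11/12)
= -37.2240 × 0.977434 = -36.38
Short position value = −(long value) = £36.38

£36.38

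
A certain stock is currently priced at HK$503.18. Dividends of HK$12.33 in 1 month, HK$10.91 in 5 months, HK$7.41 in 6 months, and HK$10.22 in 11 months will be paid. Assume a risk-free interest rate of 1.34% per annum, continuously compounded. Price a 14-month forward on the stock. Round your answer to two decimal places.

PV(dividends) I = 12.33·e^(−0.0134·1/12) + 10.91·e^(−0.0134·5/12) + 7.41·e^(−0.0134·6/12) + 10.22·e^(−0.0134·11/12)
I = 12.3162 + 10.8493 + 7.3605 + 10.0952 = 40.6212
F = (S − I)·e^(rT) = (503.18 − 40.6212) · e^(0.0134·14/12)
= 462.5588 · e^0.015633 = 462.5588 × 1.015756 = HK$469.85

HK$469.85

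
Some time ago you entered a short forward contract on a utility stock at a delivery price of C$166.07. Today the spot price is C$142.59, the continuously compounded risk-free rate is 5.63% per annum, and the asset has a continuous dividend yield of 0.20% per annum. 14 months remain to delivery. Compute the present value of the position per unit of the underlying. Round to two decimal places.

C$13.25

Current fair forward for the remaining 14 months: F = S·e^((r − q)·T), (r − q) = 0.0563 − 0.0020 = 0.0543
F = 142.59 · e^(0.0543 × 14/12) = 142.59 × 1.065400 = 151.9154
Value of long forward = (F − K)·e^(−rT) = (151.9154 − 166.07) · e^(−0.0563·14/12)
= -14.1546 × 0.936427 = -13.25
Short position value = −(long value) = C$13.25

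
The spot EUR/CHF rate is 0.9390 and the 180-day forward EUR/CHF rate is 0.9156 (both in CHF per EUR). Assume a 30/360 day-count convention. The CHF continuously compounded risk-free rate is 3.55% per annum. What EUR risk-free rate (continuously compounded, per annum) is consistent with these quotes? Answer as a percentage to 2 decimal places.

F = S·e^((r_CHF − r_EUR)T) ⇒ r_EUR = r_CHF − ln(F/S)/T
ln(0.9156/0.9390) = -0.025236; /(180/360) = -0.050472
r_EUR = 0.0355 + 0.050472 = 0.085972
r_EUR = 8.60%

8.60%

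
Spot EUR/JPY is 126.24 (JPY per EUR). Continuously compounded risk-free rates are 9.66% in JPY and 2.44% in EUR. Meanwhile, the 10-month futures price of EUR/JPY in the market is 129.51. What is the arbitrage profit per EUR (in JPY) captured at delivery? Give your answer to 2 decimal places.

Fair futures: F* = S·e^(carry·T), with carry = (r_JPY − r_EUR) = 0.0966 − 0.0244 = 0.0722
F* = 126.24 · e^(0.0722 × 10/12) = 126.24 · e^0.060167 = 126.24 × 1.062014 = 134.0686
Market 129.51 < fair 134.0686: forward underpriced → reverse cash-and-carry (short spot, go long the forward).
At maturity, profit = |F_mkt − F*| = |129.51 − 134.0686| = 4.56 per EUR (in JPY)

4.56 per EUR (in JPY)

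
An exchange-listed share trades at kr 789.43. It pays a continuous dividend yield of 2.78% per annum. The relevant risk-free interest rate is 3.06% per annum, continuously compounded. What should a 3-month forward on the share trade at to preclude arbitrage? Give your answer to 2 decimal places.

kr 789.98

F = S·e^((r − q)T) = 789.43 · e^((0.0306 − 0.0278) × 3/12)
= 789.43 · e^0.000700 = 789.43 × 1.000700
F = kr 789.98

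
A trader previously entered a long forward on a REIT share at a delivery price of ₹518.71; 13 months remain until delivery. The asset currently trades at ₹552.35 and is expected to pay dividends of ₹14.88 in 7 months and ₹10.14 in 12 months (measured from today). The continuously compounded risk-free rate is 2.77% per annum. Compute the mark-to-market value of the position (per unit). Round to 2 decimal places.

₹24.47

PV(remaining dividends) I = 14.88·e^(−0.0277·7/12) + 10.14·e^(−0.0277·12/12) = 24.5045
Current forward F = (S − I)·e^(rT) = (552.35 − 24.5045)·e^(0.0277·13/12) = 527.8455 × 1.030463 = 543.9253
Value (long) = (F − K)·e^(−rT) = (543.9253 − 518.71) × 0.970437 = 24.4699
Value = ₹24.47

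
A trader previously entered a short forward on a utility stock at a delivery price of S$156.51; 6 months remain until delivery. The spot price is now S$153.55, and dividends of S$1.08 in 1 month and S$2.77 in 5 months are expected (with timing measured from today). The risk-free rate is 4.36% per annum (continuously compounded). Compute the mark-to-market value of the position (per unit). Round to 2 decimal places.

PV(remaining dividends) I = 1.08·e^(−0.0436·1/12) + 2.77·e^(−0.0436·5/12) = 3.7962
Current forward F = (S − I)·e^(rT) = (153.55 − 3.7962)·e^(0.0436·6/12) = 149.7538 × 1.022039 = 153.0542
Value (long) = (F − K)·e^(−rT) = (153.0542 − 156.51) × 0.978436 = -3.3813
Short position value = −(long value) = S$3.38

S$3.38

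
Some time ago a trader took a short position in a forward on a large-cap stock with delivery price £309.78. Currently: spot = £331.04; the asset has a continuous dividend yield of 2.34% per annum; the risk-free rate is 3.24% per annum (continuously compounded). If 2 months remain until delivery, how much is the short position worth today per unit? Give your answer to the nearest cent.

-£21.64

Current fair forward for the remaining 2 months: F = S·e^((r − q)·T), (r − q) = 0.0324 − 0.0234 = 0.0090
F = 331.04 · e^(0.0090 × 2/12) = 331.04 × 1.001501 = 331.5369
Value of long forward = (F − K)·e^(−rT) = (331.5369 − 309.78) · e^(−0.0324·2/12)
= 21.7569 × 0.994615 = 21.64
Short position value = −(long value) = -£21.64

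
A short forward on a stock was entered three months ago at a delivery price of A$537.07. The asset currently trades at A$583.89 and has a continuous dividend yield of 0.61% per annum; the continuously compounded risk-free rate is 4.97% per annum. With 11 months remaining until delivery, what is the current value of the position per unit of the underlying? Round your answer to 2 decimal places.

-A$67.48

Current fair forward for the remaining 11 months: F = S·e^((r − q)·T), (r − q) = 0.0497 − 0.0061 = 0.0436
F = 583.89 · e^(0.0436 × 11/12) = 583.89 × 1.040776 = 607.6987
Value of long forward = (F − K)·e^(−rT) = (607.6987 − 537.07) · e^(−0.0497·11/12)
= 70.6287 × 0.955464 = 67.48
Short position value = −(long value) = -A$67.48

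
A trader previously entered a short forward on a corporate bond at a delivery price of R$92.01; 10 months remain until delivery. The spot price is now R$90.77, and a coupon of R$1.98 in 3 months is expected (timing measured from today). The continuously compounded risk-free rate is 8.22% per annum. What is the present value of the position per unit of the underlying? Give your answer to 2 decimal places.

PV(remaining coupons) I = 1.98·e^(−0.0822·3/12) = 1.9397
Current forward F = (S − I)·e^(rT) = (90.77 − 1.9397)·e^(0.0822·10/12) = 88.8303 × 1.070901 = 95.1285
Value (long) = (F − K)·e^(−rT) = (95.1285 − 92.01) × 0.933793 = 2.9120
Short position value = −(long value) = -R$2.91

-R$2.91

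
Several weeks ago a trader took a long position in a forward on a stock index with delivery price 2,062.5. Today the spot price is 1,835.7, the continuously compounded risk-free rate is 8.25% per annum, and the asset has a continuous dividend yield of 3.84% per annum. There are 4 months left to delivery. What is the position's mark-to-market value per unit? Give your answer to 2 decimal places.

Current fair forward for the remaining 4 months: F = S·e^((r − q)·T), (r − q) = 0.0825 − 0.0384 = 0.0441
F = 1835.7 · e^(0.0441 × 4/12) = 1835.7 × 1.01480858 = 1862.8841
Value of long forward = (F − K)·e^(−rT) = (1862.8841 − 2062.5) · e^(−0.0825·4/12)
= -199.6159 × 0.97287468 = -194.20

-194.20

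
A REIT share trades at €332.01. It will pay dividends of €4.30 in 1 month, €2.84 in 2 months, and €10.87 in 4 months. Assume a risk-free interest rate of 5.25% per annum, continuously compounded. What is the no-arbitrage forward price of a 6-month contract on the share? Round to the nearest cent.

PV(dividends) I = 4.30·e^(−0.0525·1/12) + 2.84·e^(−0.0525·2/12) + 10.87·e^(−0.0525·4/12)
I = 4.2812 + 2.8153 + 10.6814 = 17.7779
F = (S − I)·e^(rT) = (332.01 − 17.7779) · e^(0.0525·6/12)
= 314.2321 · e^0.026250 = 314.2321 × 1.026598 = €322.59

€322.59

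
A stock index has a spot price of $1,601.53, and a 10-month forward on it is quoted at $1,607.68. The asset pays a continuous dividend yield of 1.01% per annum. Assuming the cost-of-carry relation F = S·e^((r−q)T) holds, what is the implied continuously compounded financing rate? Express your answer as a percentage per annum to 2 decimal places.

1.47%

From F = S·e^((r−q)T): (r − q) = ln(F/S)/T
ln(1607.68/1601.53) = ln(1.003840) = 0.003833
(r − q) = 0.003833 / (10/12) = 0.004600
r = ln(F/S)/T + q = 0.004600 + 0.0101 = 0.014700
r = 1.47%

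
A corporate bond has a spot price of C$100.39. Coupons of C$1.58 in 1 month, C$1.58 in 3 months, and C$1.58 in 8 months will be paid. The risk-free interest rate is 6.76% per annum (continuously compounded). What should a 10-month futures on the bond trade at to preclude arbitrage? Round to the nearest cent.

C$101.30

PV(coupons) I = 1.58·e^(−0.0676·1/12) + 1.58·e^(−0.0676·3/12) + 1.58·e^(−0.0676·8/12)
I = 1.5711 + 1.5535 + 1.5104 = 4.6350
F = (S − I)·e^(rT) = (100.39 − 4.6350) · e^(0.0676·10/12)
= 95.7550 · e^0.056333 = 95.7550 × 1.057950 = C$101.30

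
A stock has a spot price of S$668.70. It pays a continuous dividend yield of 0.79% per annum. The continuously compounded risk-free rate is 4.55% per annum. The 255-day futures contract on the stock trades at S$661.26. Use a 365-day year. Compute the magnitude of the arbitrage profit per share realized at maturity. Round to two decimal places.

S$25.24 per share

Fair futures: F* = S·e^(carry·T), with carry = (r − q) = 0.0455 − 0.0079 = 0.0376
F* = 668.70 · e^(0.0376 × 255/365) = 668.70 · e^0.026268 = 668.70 × 1.026616 = S$686.4981
Market S$661.26 < fair S$686.4981: forward underpriced → reverse cash-and-carry (short spot, go long the forward).
At maturity, profit = |F_mkt − F*| = |661.26 − 686.4981| = S$25.24 per share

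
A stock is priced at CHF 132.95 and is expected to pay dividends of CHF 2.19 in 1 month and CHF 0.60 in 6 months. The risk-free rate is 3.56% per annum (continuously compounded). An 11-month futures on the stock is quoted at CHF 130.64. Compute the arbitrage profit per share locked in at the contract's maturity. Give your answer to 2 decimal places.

CHF 3.86 per share

PV(dividends) I = 2.19·e^(−0.0356·1/12) + 0.60·e^(−0.0356·6/12) = 2.7729
Fair futures F* = (S − I)·e^(rT) = (132.95 − 2.7729)·e^0.032633 = 130.1771 × 1.033171 = 134.4952
Market CHF 130.64 < fair 134.4952: forward underpriced → reverse cash-and-carry (short the stock, invest proceeds at r, pay the dividends, go long the forward).
Profit at T = |F_mkt − F*| = |130.64 − 134.4952| = CHF 3.86 per share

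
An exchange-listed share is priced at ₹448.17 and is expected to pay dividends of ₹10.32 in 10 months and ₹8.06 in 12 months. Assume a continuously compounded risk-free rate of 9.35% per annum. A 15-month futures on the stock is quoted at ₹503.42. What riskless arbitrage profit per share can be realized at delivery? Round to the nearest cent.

₹18.67 per share

PV(dividends) I = 10.32·e^(−0.0935·10/12) + 8.06·e^(−0.0935·12/12) = 16.8870
Fair futures F* = (S − I)·e^(rT) = (448.17 − 16.8870)·e^0.116875 = 431.2830 × 1.123979 = 484.7530
Market ₹503.42 > fair 484.7530: forward overpriced → cash-and-carry (borrow at r, buy the stock and collect the dividends, short the forward).
Profit at T = |F_mkt − F*| = |503.42 − 484.7530| = ₹18.67 per share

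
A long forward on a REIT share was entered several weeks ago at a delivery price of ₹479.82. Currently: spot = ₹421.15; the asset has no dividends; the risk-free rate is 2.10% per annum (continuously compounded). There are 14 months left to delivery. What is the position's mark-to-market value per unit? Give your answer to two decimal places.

Current fair forward for the remaining 14 months: F = S·e^(r·T), r = 0.0210
F = 421.15 · e^(0.0210 × 14/12) = 421.15 × 1.024803 = 431.5958
Value of long forward = (F − K)·e^(−rT) = (431.5958 − 479.82) · e^(−0.0210·14/12)
= -48.2242 × 0.975798 = -47.06

-₹47.06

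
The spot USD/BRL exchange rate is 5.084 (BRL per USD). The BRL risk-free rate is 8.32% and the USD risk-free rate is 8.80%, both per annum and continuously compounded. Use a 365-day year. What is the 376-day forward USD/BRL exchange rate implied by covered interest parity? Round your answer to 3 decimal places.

5.059

F = S·e^((r_BRL − r_USD)T) = 5.084 · e^((0.0832 − 0.0880) × 376/365)
= 5.084 · e^-0.004945 = 5.084 × 0.995067
F = 5.059 BRL per USD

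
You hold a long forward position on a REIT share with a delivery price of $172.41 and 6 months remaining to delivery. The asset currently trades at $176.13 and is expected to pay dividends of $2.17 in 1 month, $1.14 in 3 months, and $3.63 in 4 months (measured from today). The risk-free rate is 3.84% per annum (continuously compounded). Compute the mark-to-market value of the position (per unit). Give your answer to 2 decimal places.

$0.12

PV(remaining dividends) I = 2.17·e^(−0.0384·1/12) + 1.14·e^(−0.0384·3/12) + 3.63·e^(−0.0384·4/12) = 6.8760
Current forward F = (S − I)·e^(rT) = (176.13 − 6.8760)·e^(0.0384·6/12) = 169.2540 × 1.019386 = 172.5352
Value (long) = (F − K)·e^(−rT) = (172.5352 − 172.41) × 0.980983 = 0.1228
Value = $0.12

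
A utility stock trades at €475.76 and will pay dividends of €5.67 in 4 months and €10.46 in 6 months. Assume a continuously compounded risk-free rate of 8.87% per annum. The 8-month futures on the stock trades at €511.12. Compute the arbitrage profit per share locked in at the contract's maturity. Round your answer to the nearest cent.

PV(dividends) I = 5.67·e^(−0.0887·4/12) + 10.46·e^(−0.0887·6/12) = 15.5110
Fair futures F* = (S − I)·e^(rT) = (475.76 − 15.5110)·e^0.059133 = 460.2490 × 1.060916 = 488.2855
Market €511.12 > fair 488.2855: forward overpriced → cash-and-carry (borrow at r, buy the stock and collect the dividends, short the forward).
Profit at T = |F_mkt − F*| = |511.12 − 488.2855| = €22.83 per share

€22.83 per share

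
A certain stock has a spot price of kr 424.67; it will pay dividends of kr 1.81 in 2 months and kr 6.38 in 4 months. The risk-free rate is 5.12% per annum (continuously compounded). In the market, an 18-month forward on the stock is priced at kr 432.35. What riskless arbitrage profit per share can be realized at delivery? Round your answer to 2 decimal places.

PV(dividends) I = 1.81·e^(−0.0512·2/12) + 6.38·e^(−0.0512·4/12) = 8.0667
Fair forward F* = (S − I)·e^(rT) = (424.67 − 8.0667)·e^0.076800 = 416.6033 × 1.079826 = 449.8591
Market kr 432.35 < fair 449.8591: forward underpriced → reverse cash-and-carry (short the stock, invest proceeds at r, pay the dividends, go long the forward).
Profit at T = |F_mkt − F*| = |432.35 − 449.8591| = kr 17.51 per share

kr 17.51 per share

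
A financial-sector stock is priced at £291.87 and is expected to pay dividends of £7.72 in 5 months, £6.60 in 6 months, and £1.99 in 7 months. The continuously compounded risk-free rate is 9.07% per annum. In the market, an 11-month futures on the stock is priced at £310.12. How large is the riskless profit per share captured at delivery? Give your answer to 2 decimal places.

£9.93 per share

PV(dividends) I = 7.72·e^(−0.0907·5/12) + 6.60·e^(−0.0907·6/12) + 1.99·e^(−0.0907·7/12) = 15.6285
Fair futures F* = (S − I)·e^(rT) = (291.87 − 15.6285)·e^0.083142 = 276.2415 × 1.086696 = 300.1905
Market £310.12 > fair 300.1905: forward overpriced → cash-and-carry (borrow at r, buy the stock and collect the dividends, short the forward).
Profit at T = |F_mkt − F*| = |310.12 − 300.1905| = £9.93 per share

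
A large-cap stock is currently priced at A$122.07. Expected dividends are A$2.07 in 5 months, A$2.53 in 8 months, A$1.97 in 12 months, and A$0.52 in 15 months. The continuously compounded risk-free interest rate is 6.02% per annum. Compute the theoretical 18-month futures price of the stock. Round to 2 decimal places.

PV(dividends) I = 2.07·e^(−0.0602·5/12) + 2.53·e^(−0.0602·8/12) + 1.97·e^(−0.0602·12/12) + 0.52·e^(−0.0602·15/12)
I = 2.0187 + 2.4305 + 1.8549 + 0.4823 = 6.7864
F = (S − I)·e^(rT) = (122.07 − 6.7864) · e^(0.0602·18/12)
= 115.2836 · e^0.090300 = 115.2836 × 1.094503 = A$126.18

A$126.18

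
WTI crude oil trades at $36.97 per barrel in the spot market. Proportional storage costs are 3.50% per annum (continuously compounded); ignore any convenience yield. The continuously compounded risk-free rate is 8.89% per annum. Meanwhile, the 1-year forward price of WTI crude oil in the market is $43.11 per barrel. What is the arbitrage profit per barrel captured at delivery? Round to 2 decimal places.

Fair forward: F* = S·e^(carry·T), with carry = (r + u) = 0.0889 + 0.0350 = 0.1239
F* = 36.97 · e^(0.1239 × 1) = 36.97 · e^0.123900 = 36.97 × 1.131903 = $41.8465
Market $43.11 > fair $41.8465: forward overpriced → cash-and-carry (buy spot, short the forward).
At maturity, profit = |F_mkt − F*| = |43.11 − 41.8465| = $1.26 per barrel

$1.26 per barrel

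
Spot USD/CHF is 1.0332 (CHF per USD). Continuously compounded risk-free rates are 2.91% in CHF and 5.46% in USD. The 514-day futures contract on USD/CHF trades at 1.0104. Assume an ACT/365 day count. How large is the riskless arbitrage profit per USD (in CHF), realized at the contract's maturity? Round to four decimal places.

0.0136 per USD (in CHF)

Fair futures: F* = S·e^(carry·T), with carry = (r_CHF − r_USD) = 0.0291 − 0.0546 = -0.0255
F* = 1.0332 · e^(-0.0255 × 514/365) = 1.0332 · e^-0.035910 = 1.0332 × 0.964727 = 0.9968
Market 1.0104 > fair 0.9968: forward overpriced → cash-and-carry (buy spot, short the forward).
At maturity, profit = |F_mkt − F*| = |1.0104 − 0.9968| = 0.0136 per USD (in CHF)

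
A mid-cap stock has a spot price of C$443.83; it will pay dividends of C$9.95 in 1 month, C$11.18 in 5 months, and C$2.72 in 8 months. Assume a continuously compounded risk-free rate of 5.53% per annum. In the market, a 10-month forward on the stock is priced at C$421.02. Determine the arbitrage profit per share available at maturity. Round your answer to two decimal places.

C$19.18 per share

PV(dividends) I = 9.95·e^(−0.0553·1/12) + 11.18·e^(−0.0553·5/12) + 2.72·e^(−0.0553·8/12) = 23.4511
Fair forward F* = (S − I)·e^(rT) = (443.83 − 23.4511)·e^0.046083 = 420.3789 × 1.047161 = 440.2044
Market C$421.02 < fair 440.2044: forward underpriced → reverse cash-and-carry (short the stock, invest proceeds at r, pay the dividends, go long the forward).
Profit at T = |F_mkt − F*| = |421.02 − 440.2044| = C$19.18 per share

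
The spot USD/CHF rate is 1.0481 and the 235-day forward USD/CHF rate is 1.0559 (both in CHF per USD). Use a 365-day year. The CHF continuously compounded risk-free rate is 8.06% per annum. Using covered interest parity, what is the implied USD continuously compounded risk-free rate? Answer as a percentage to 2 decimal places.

F = S·e^((r_CHF − r_USD)T) ⇒ r_USD = r_CHF − ln(F/S)/T
ln(1.0559/1.0481) = 0.007414; /(235/365) = 0.011515
r_USD = 0.0806 − 0.011515 = 0.069085
r_USD = 6.91%

6.91%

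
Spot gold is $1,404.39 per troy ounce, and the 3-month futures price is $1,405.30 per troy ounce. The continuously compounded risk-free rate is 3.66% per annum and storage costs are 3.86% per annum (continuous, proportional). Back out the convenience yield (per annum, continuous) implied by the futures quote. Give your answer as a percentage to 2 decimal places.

7.26%

F = S·e^((r+u−y)T) ⇒ (r+u−y) = ln(F/S)/T
ln(1405.30/1404.39) = 0.000648; /T ⇒ 0.002592
y = r + u − ln(F/S)/T = 0.0366 + 0.0386 − 0.002592 = 0.072608
y = 7.26%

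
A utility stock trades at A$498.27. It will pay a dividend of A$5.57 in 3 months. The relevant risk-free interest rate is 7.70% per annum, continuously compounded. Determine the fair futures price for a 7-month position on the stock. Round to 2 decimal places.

A$515.45

PV(dividends) I = 5.57·e^(−0.0770·3/12)
I = 5.4638
F = (S − I)·e^(rT) = (498.27 − 5.4638) · e^(0.0770·7/12)
= 492.8062 · e^0.044917 = 492.8062 × 1.045941 = A$515.45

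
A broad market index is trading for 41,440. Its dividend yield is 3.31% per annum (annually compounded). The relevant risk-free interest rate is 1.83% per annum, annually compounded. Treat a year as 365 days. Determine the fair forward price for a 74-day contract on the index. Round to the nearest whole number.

41,319

F = S · (1+r)^T / (1+q)^T
= 41440 × 1.003683 / 1.006624 = 41440 × 0.997078
F = 41,319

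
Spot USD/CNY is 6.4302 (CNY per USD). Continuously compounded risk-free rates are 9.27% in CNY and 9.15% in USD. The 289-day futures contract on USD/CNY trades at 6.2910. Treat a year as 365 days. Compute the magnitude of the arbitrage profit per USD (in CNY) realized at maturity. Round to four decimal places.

Fair futures: F* = S·e^(carry·T), with carry = (r_CNY − r_USD) = 0.0927 − 0.0915 = 0.0012
F* = 6.4302 · e^(0.0012 × 289/365) = 6.4302 · e^0.000950 = 6.4302 × 1.000950 = 6.4363
Market 6.2910 < fair 6.4363: forward underpriced → reverse cash-and-carry (short spot, go long the forward).
At maturity, profit = |F_mkt − F*| = |6.2910 − 6.4363| = 0.1453 per USD (in CNY)

0.1453 per USD (in CNY)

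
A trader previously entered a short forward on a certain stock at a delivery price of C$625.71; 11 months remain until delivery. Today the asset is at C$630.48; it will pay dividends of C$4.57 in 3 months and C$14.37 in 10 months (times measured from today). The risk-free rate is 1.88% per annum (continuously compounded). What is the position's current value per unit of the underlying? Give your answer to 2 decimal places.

C$3.23

PV(remaining dividends) I = 4.57·e^(−0.0188·3/12) + 14.37·e^(−0.0188·10/12) = 18.6952
Current forward F = (S − I)·e^(rT) = (630.48 − 18.6952)·e^(0.0188·11/12) = 611.7848 × 1.017383 = 622.4195
Value (long) = (F − K)·e^(−rT) = (622.4195 − 625.71) × 0.982914 = -3.2343
Short position value = −(long value) = C$3.23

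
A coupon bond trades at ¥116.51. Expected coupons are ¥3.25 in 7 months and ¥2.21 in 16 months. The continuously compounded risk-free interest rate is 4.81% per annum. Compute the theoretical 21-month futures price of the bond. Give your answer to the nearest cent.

¥121.05

PV(coupons) I = 3.25·e^(−0.0481·7/12) + 2.21·e^(−0.0481·16/12)
I = 3.1601 + 2.0727 = 5.2328
F = (S − I)·e^(rT) = (116.51 − 5.2328) · e^(0.0481·21/12)
= 111.2772 · e^0.084175 = 111.2772 × 1.087819 = ¥121.05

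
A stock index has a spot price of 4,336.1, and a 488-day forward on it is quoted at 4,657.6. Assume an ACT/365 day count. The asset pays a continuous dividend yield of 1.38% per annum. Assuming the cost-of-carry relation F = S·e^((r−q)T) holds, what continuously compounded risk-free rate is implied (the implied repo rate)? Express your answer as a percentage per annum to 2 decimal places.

6.73%

From F = S·e^((r−q)T): (r − q) = ln(F/S)/T
ln(4657.6/4336.1) = ln(1.074145) = 0.071525
(r − q) = 0.071525 / (488/365) = 0.053497
r = ln(F/S)/T + q = 0.053497 + 0.0138 = 0.067297
r = 6.73%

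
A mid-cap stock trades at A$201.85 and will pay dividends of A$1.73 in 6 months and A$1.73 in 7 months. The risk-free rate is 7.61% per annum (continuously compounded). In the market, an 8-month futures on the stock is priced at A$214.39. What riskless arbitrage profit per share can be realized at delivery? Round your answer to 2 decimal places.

PV(dividends) I = 1.73·e^(−0.0761·6/12) + 1.73·e^(−0.0761·7/12) = 3.3203
Fair futures F* = (S − I)·e^(rT) = (201.85 − 3.3203)·e^0.050733 = 198.5297 × 1.052042 = 208.8616
Market A$214.39 > fair 208.8616: forward overpriced → cash-and-carry (borrow at r, buy the stock and collect the dividends, short the forward).
Profit at T = |F_mkt − F*| = |214.39 − 208.8616| = A$5.53 per share

A$5.53 per share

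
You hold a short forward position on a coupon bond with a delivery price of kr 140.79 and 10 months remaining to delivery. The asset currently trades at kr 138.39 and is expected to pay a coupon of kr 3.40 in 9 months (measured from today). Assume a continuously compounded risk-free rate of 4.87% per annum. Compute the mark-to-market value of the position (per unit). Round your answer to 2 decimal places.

PV(remaining coupons) I = 3.40·e^(−0.0487·9/12) = 3.2781
Current forward F = (S − I)·e^(rT) = (138.39 − 3.2781)·e^(0.0487·10/12) = 135.1119 × 1.041418 = 140.7080
Value (long) = (F − K)·e^(−rT) = (140.7080 − 140.79) × 0.960229 = -0.0787
Short position value = −(long value) = kr 0.08

kr 0.08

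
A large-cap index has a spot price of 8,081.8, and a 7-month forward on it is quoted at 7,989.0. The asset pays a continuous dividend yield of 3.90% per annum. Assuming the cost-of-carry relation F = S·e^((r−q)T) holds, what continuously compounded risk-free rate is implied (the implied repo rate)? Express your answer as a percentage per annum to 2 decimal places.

From F = S·e^((r−q)T): (r − q) = ln(F/S)/T
ln(7989.0/8081.8) = ln(0.988517) = -0.011549
(r − q) = -0.011549 / (7/12) = -0.019798
r = ln(F/S)/T + q = -0.019798 + 0.0390 = 0.019202
r = 1.92%

1.92%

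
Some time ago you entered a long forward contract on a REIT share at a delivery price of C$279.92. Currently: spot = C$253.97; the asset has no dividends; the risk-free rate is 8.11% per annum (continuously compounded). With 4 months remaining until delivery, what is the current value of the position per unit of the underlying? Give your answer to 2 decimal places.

Current fair forward for the remaining 4 months: F = S·e^(r·T), r = 0.0811
F = 253.97 · e^(0.0811 × 4/12) = 253.97 × 1.027402 = 260.9293
Value of long forward = (F − K)·e^(−rT) = (260.9293 − 279.92) · e^(−0.0811·4/12)
= -18.9907 × 0.973329 = -18.48

-C$18.48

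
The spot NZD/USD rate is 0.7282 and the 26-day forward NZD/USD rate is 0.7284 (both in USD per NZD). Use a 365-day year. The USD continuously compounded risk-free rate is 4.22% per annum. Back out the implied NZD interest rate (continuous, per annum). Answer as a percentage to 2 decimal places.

F = S·e^((r_USD − r_NZD)T) ⇒ r_NZD = r_USD − ln(F/S)/T
ln(0.7284/0.7282) = 0.000275; /(26/365) = 0.003861
r_NZD = 0.0422 − 0.003861 = 0.038339
r_NZD = 3.83%

3.83%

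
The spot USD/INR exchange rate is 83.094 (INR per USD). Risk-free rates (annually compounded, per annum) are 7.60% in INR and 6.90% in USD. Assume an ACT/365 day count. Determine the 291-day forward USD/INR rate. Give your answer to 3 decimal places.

83.528

By covered interest parity, F = S · (1+r_INR)^T / (1+r_USD)^T
= 83.094 × 1.060139 / 1.054636 = 83.094 × 1.005218
F = 83.528 INR per USD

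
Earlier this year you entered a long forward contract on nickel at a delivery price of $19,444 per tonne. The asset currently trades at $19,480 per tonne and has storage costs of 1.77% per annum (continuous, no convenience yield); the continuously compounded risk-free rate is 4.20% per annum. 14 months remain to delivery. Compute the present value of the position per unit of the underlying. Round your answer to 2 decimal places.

Current fair forward for the remaining 14 months: F = S·e^((r + u)·T), (r + u) = 0.0420 + 0.0177 = 0.0597
F = 19480 · e^(0.0597 × 14/12) = 19480 × 1.07213287 = 20885.1483
Value of long forward = (F − K)·e^(−rT) = (20885.1483 − 19444) · e^(−0.0420·14/12)
= 1441.1483 × 0.95218113 = 1372.23

$1372.23 per tonne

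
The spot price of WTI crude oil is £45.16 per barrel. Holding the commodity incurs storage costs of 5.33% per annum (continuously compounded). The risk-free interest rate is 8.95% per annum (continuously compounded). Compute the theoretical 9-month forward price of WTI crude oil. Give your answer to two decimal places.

£50.27 per barrel

Net carry = r + u − y = 0.0895 + 0.0533 − 0.0000 = 0.1428
F = S·e^((r+u−y)T) = 45.16 · e^(0.1428 × 9/12) = 45.16 · e^0.107100
= 45.16 × 1.113046 = £50.27 per barrel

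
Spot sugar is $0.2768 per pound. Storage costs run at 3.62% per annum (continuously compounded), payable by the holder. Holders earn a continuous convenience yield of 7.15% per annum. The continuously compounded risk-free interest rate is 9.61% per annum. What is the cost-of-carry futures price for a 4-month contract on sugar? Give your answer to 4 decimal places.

Net carry = r + u − y = 0.0961 + 0.0362 − 0.0715 = 0.0608
F = S·e^((r+u−y)T) = 0.2768 · e^(0.0608 × 4/12) = 0.2768 · e^0.020267
= 0.2768 × 1.020474 = $0.2825 per pound

$0.2825 per pound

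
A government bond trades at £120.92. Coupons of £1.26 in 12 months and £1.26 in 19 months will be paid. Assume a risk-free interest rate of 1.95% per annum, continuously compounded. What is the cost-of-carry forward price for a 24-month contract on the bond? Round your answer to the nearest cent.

PV(coupons) I = 1.26·e^(−0.0195·12/12) + 1.26·e^(−0.0195·19/12)
I = 1.2357 + 1.2217 = 2.4574
F = (S − I)·e^(rT) = (120.92 − 2.4574) · e^(0.0195·24/12)
= 118.4626 · e^0.039000 = 118.4626 × 1.039770 = £123.17

£123.17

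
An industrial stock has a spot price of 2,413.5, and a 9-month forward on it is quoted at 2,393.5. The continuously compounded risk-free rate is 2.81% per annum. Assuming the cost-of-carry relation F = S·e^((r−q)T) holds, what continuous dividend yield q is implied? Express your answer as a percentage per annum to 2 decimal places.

From F = S·e^((r−q)T): (r − q) = ln(F/S)/T
ln(2393.5/2413.5) = ln(0.991713) = -0.008322
(r − q) = -0.008322 / (9/12) = -0.011096
q = r − ln(F/S)/T = 0.0281 + 0.011096 = 0.039196
q = 3.92%

3.92%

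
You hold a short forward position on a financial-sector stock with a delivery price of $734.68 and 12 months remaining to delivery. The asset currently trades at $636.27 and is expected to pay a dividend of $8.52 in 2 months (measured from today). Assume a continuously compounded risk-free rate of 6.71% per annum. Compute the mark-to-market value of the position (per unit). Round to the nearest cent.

PV(remaining dividends) I = 8.52·e^(−0.0671·2/12) = 8.4252
Current forward F = (S − I)·e^(rT) = (636.27 − 8.4252)·e^(0.0671·12/12) = 627.8448 × 1.069402 = 671.4185
Value (long) = (F − K)·e^(−rT) = (671.4185 − 734.68) × 0.935102 = -59.1560
Short position value = −(long value) = $59.16

$59.16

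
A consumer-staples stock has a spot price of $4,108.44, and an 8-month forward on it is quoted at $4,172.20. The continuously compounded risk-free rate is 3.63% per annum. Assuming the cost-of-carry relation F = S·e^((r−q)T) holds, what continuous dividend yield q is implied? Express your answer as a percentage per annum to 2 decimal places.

1.32%

From F = S·e^((r−q)T): (r − q) = ln(F/S)/T
ln(4172.20/4108.44) = ln(1.015519) = 0.015400
(r − q) = 0.015400 / (8/12) = 0.023100
q = r − ln(F/S)/T = 0.0363 − 0.023100 = 0.013200
q = 1.32%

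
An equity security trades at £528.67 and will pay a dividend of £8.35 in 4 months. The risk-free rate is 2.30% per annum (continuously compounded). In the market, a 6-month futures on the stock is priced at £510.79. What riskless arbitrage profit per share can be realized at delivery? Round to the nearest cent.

PV(dividends) I = 8.35·e^(−0.0230·4/12) = 8.2862
Fair futures F* = (S − I)·e^(rT) = (528.67 − 8.2862)·e^0.011500 = 520.3838 × 1.011566 = 526.4026
Market £510.79 < fair 526.4026: forward underpriced → reverse cash-and-carry (short the stock, invest proceeds at r, pay the dividends, go long the forward).
Profit at T = |F_mkt − F*| = |510.79 − 526.4026| = £15.61 per share

£15.61 per share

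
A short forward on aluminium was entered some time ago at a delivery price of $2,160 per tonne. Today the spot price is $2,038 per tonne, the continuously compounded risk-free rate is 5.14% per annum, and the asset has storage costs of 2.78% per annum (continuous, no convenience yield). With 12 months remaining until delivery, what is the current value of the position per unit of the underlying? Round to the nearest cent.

-$43.67 per tonne

Current fair forward for the remaining 12 months: F = S·e^((r + u)·T), (r + u) = 0.0514 + 0.0278 = 0.0792
F = 2038 · e^(0.0792 × 12/12) = 2038 × 1.08242078 = 2205.9735
Value of long forward = (F − K)·e^(−rT) = (2205.9735 − 2160) · e^(−0.0514·12/12)
= 45.9735 × 0.94989864 = 43.67
Short position value = −(long value) = -$43.67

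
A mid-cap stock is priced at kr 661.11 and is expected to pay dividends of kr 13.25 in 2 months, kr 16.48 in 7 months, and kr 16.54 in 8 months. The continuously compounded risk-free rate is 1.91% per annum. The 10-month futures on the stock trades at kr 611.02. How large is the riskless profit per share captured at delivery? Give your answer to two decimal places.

PV(dividends) I = 13.25·e^(−0.0191·2/12) + 16.48·e^(−0.0191·7/12) + 16.54·e^(−0.0191·8/12) = 45.8360
Fair futures F* = (S − I)·e^(rT) = (661.11 − 45.8360)·e^0.015917 = 615.2740 × 1.016044 = 625.1455
Market kr 611.02 < fair 625.1455: forward underpriced → reverse cash-and-carry (short the stock, invest proceeds at r, pay the dividends, go long the forward).
Profit at T = |F_mkt − F*| = |611.02 − 625.1455| = kr 14.13 per share

kr 14.13 per share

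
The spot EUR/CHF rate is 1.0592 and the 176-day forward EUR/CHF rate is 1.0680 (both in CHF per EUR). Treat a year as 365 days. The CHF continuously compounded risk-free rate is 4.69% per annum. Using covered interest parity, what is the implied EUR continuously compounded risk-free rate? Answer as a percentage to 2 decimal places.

F = S·e^((r_CHF − r_EUR)T) ⇒ r_EUR = r_CHF − ln(F/S)/T
ln(1.0680/1.0592) = 0.008274; /(176/365) = 0.017159
r_EUR = 0.0469 − 0.017159 = 0.029741
r_EUR = 2.97%

2.97%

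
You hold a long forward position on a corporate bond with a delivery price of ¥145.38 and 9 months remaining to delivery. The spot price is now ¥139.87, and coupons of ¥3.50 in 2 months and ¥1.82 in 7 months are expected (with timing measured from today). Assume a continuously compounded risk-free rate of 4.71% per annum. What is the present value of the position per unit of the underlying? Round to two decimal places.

-¥5.71

PV(remaining coupons) I = 3.50·e^(−0.0471·2/12) + 1.82·e^(−0.0471·7/12) = 5.2433
Current forward F = (S − I)·e^(rT) = (139.87 − 5.2433)·e^(0.0471·9/12) = 134.6267 × 1.035956 = 139.4673
Value (long) = (F − K)·e^(−rT) = (139.4673 − 145.38) × 0.965292 = -5.7075
Value = -¥5.71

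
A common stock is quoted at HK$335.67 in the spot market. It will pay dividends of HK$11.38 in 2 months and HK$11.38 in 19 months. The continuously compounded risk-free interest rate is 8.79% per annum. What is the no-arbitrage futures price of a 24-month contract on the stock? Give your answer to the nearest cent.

PV(dividends) I = 11.38·e^(−0.0879·2/12) + 11.38·e^(−0.0879·19/12)
I = 11.2145 + 9.9015 = 21.1160
F = (S − I)·e^(rT) = (335.67 − 21.1160) · e^(0.0879·24/12)
= 314.5540 · e^0.175800 = 314.5540 × 1.192200 = HK$375.01

HK$375.01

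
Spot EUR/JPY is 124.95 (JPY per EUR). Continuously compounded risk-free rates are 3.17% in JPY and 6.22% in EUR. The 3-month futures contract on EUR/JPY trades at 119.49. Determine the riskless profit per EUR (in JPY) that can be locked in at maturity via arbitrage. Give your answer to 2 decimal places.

Fair futures: F* = S·e^(carry·T), with carry = (r_JPY − r_EUR) = 0.0317 − 0.0622 = -0.0305
F* = 124.95 · e^(-0.0305 × 3/12) = 124.95 · e^-0.007625 = 124.95 × 0.992404 = 124.0009
Market 119.49 < fair 124.0009: forward underpriced → reverse cash-and-carry (short spot, go long the forward).
At maturity, profit = |F_mkt − F*| = |119.49 − 124.0009| = 4.51 per EUR (in JPY)

4.51 per EUR (in JPY)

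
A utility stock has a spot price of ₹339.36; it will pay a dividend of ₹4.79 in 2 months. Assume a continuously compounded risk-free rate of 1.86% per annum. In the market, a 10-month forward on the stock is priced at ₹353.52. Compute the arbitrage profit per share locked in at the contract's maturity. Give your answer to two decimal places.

PV(dividends) I = 4.79·e^(−0.0186·2/12) = 4.7752
Fair forward F* = (S − I)·e^(rT) = (339.36 − 4.7752)·e^0.015500 = 334.5848 × 1.015621 = 339.8113
Market ₹353.52 > fair 339.8113: forward overpriced → cash-and-carry (borrow at r, buy the stock and collect the dividends, short the forward).
Profit at T = |F_mkt − F*| = |353.52 − 339.8113| = ₹13.71 per share

₹13.71 per share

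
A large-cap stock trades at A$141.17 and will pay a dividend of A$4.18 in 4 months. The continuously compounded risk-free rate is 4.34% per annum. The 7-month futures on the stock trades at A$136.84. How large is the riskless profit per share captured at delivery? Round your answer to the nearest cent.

PV(dividends) I = 4.18·e^(−0.0434·4/12) = 4.1200
Fair futures F* = (S − I)·e^(rT) = (141.17 − 4.1200)·e^0.025317 = 137.0500 × 1.025640 = 140.5640
Market A$136.84 < fair 140.5640: forward underpriced → reverse cash-and-carry (short the stock, invest proceeds at r, pay the dividends, go long the forward).
Profit at T = |F_mkt − F*| = |136.84 − 140.5640| = A$3.72 per share

A$3.72 per share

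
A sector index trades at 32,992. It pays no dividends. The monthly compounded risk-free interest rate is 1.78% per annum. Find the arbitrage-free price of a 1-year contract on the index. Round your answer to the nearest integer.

33,584

F = S · (1+r/12)^(12T)
= 32992 × 1.017946
F = 33,584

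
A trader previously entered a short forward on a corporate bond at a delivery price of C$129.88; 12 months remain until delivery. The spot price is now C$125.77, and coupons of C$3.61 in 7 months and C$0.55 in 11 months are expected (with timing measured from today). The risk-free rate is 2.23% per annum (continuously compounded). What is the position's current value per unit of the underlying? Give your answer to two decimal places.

PV(remaining coupons) I = 3.61·e^(−0.0223·7/12) + 0.55·e^(−0.0223·11/12) = 4.1022
Current forward F = (S − I)·e^(rT) = (125.77 − 4.1022)·e^(0.0223·12/12) = 121.6678 × 1.022551 = 124.4115
Value (long) = (F − K)·e^(−rT) = (124.4115 − 129.88) × 0.977947 = -5.3479
Short position value = −(long value) = C$5.35

C$5.35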